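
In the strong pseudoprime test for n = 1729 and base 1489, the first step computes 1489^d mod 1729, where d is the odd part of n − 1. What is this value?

1084

n − 1 = 1728 = 2^6 · 27, so s = 6 and d = 27.
By repeated squaring, 1489^27 ≡ 1084 (mod 1729).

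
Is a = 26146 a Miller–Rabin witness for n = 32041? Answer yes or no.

yes

n − 1 = 32040 = 2^3 · 4005, so s = 3 and d = 4005.
x_0 = 26146^4005 mod 32041 = 15395.
x_0 is neither 1 nor 32040, so continue squaring.
x_1 = 15395^2 mod 32041 = 30789.
x_2 = 30789^2 mod 32041 = 29536.
Reached i = s−1 = 2 without hitting −1: 26146 is a Miller–Rabin witness and 32041 is composite.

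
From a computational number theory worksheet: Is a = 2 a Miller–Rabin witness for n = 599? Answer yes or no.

no

n − 1 = 598 = 2^1 · 299, so s = 1 and d = 299.
x_0 = 2^299 mod 599 = 1.
x_0 = 1, so 2 is not a witness.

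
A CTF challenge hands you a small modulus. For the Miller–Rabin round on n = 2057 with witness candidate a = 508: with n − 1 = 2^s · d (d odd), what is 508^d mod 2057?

n − 1 = 2056 = 2^3 · 257, so s = 3 and d = 257.
508^257 mod 2057 = 865.

865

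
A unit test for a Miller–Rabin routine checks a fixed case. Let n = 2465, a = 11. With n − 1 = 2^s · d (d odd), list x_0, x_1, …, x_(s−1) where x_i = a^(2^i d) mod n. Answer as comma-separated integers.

1061, 1681, 871, 1886, 1

n − 1 = 2464 = 2^5 · 77, so s = 5 and d = 77.
x_0 = 11^77 mod 2465 = 1061.
x_1 = 1061^2 mod 2465 = 1681.
x_2 = 1681^2 mod 2465 = 871.
x_3 = 871^2 mod 2465 = 1886.
x_4 = 1886^2 mod 2465 = 1.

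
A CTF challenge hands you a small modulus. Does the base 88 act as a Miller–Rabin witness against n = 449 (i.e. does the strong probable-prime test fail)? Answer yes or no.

no

n − 1 = 448 = 2^6 · 7, so s = 6 and d = 7.
x_0 = 88^7 mod 449 = 221.
x_0 is neither 1 nor 448, so continue squaring.
x_1 = 221^2 mod 449 = 349.
x_2 = 349^2 mod 449 = 122.
x_3 = 122^2 mod 449 = 67.
x_4 = 67^2 mod 449 = 448.
x_4 ≡ −1, so 88 is not a witness.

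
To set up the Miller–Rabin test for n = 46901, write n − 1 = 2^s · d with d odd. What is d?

Halving: 46900 → 23450 → 11725; 11725 is odd.
So 46900 = 2^2 · 11725.

11725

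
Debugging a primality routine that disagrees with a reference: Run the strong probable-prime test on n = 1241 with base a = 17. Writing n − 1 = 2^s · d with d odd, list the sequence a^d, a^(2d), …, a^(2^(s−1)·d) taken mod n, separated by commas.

n − 1 = 1240 = 2^3 · 155, so s = 3 and d = 155.
x_0 = 17^155 mod 1241 = 833.
x_1 = 833^2 mod 1241 = 170.
x_2 = 170^2 mod 1241 = 357.

833, 170, 357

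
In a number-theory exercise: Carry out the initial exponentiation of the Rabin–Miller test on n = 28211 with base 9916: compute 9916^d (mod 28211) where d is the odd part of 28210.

n − 1 = 28210 = 2^1 · 14105, so s = 1 and d = 14105.
Repeated squaring mod 28211: 9916^1 ≡ 9916, 9916^2 ≡ 11721, 9916^4 ≡ 22482, 9916^8 ≡ 12048, 9916^16 ≡ 8709, 9916^32 ≡ 15513, 9916^64 ≡ 13339, 9916^128 ≡ 2144, 9916^256 ≡ 26554, 9916^512 ≡ 9182, 9916^1024 ≡ 14656, 9916^2048 ≡ 27993, 9916^4096 ≡ 19313, 9916^8192 ≡ 14338.
14105 = 8192 + 4096 + 1024 + 512 + 256 + 16 + 8 + 1, so 9916^14105 ≡ 14338·19313·14656·9182·26554·8709·12048·9916 ≡ 1 (mod 28211).

1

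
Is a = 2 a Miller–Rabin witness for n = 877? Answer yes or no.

no

n − 1 = 876 = 2^2 · 219, so s = 2 and d = 219.
By repeated squaring, 2^219 ≡ 151 (mod 877).
x_0 = 2^219 mod 877 = 151.
x_0 is neither 1 nor 876, so continue squaring.
x_1 = 151^2 mod 877 = 876.
x_1 ≡ −1, so 2 is not a witness.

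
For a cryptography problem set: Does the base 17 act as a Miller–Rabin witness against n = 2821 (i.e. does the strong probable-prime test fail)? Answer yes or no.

no

n − 1 = 2820 = 2^2 · 705, so s = 2 and d = 705.
x_0 = 17^705 mod 2821 = 2820.
x_0 = 2820 ≡ −1, so 17 is not a witness.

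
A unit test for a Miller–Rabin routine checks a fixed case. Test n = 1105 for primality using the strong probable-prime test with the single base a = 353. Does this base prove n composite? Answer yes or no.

n − 1 = 1104 = 2^4 · 69, so s = 4 and d = 69.
x_0 = 353^69 mod 1105 = 863.
x_0 is neither 1 nor 1104, so continue squaring.
x_1 = 863^2 mod 1105 = 1104.
x_1 ≡ −1, so 353 is not a witness.

no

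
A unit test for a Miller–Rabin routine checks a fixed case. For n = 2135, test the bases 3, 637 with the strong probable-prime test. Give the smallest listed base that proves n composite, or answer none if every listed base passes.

3

n − 1 = 2134 = 2^1 · 1067, so s = 1 and d = 1067.
Base 3: x_0 = 3^1067 mod 2135 = 1272. x_0 ∉ {1, 2134} and s = 1, so 3 is a Miller–Rabin witness and 2135 is composite.
Base 637: x_0 = 637^1067 mod 2135 = 308. x_0 ∉ {1, 2134} and s = 1, so 637 is a Miller–Rabin witness and 2135 is composite.
The smallest witness among the given bases is 3.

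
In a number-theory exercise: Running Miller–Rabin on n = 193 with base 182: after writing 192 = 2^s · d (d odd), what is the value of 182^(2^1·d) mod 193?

n − 1 = 192 = 2^6 · 3, so s = 6 and d = 3.
x_0 = 182^3 mod 193 = 20.
x_1 = 20^2 mod 193 = 14.

14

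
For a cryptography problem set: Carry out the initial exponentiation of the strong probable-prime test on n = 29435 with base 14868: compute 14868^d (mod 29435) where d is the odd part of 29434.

15743

n − 1 = 29434 = 2^1 · 14717, so s = 1 and d = 14717.
Repeated squaring mod 29435: 14868^1 ≡ 14868, 14868^2 ≡ 574, 14868^4 ≡ 5691, 14868^8 ≡ 8981, 14868^16 ≡ 6461, 14868^32 ≡ 5691, 14868^64 ≡ 8981, 14868^128 ≡ 6461, 14868^256 ≡ 5691, 14868^512 ≡ 8981, 14868^1024 ≡ 6461, 14868^2048 ≡ 5691, 14868^4096 ≡ 8981, 14868^8192 ≡ 6461.
14717 = 8192 + 4096 + 2048 + 256 + 64 + 32 + 16 + 8 + 4 + 1, so 14868^14717 ≡ 6461·8981·5691·5691·8981·5691·6461·8981·5691·14868 ≡ 15743 (mod 29435).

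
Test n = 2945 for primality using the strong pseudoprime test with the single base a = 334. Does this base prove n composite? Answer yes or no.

yes

n − 1 = 2944 = 2^7 · 23, so s = 7 and d = 23.
x_0 = 334^23 mod 2945 = 2439.
x_0 is neither 1 nor 2944, so continue squaring.
x_1 = 2439^2 mod 2945 = 2766.
x_2 = 2766^2 mod 2945 = 2591.
x_3 = 2591^2 mod 2945 = 1626.
x_4 = 1626^2 mod 2945 = 2211.
x_5 = 2211^2 mod 2945 = 2766.
x_6 = 2766^2 mod 2945 = 2591.
Reached i = s−1 = 6 without hitting −1: 334 is a Miller–Rabin witness and 2945 is composite.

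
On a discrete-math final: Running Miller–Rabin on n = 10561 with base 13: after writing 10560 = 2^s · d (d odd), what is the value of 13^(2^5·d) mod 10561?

n − 1 = 10560 = 2^6 · 165, so s = 6 and d = 165.
x_0 = 13^165 mod 10561 = 474.
x_1 = 474^2 mod 10561 = 2895.
x_2 = 2895^2 mod 10561 = 6152.
x_3 = 6152^2 mod 10561 = 7041.
x_4 = 7041^2 mod 10561 = 2347.
x_5 = 2347^2 mod 10561 = 6128.

6128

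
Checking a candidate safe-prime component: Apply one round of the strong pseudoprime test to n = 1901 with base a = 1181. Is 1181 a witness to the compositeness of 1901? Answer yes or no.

no

n − 1 = 1900 = 2^2 · 475, so s = 2 and d = 475.
x_0 = 1181^475 mod 1901 = 1900.
x_0 = 1900 ≡ −1, so 1181 is not a witness.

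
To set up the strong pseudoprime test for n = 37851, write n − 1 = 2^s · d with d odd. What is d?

Halving: 37850 → 18925; 18925 is odd.
So 37850 = 2^1 · 18925.

18925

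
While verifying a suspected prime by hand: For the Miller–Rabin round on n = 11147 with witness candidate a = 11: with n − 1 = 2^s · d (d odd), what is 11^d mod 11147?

n − 1 = 11146 = 2^1 · 5573, so s = 1 and d = 5573.
Repeated squaring mod 11147: 11^1 ≡ 11, 11^2 ≡ 121, 11^4 ≡ 3494, 11^8 ≡ 2071, 11^16 ≡ 8593, 11^32 ≡ 1921, 11^64 ≡ 584, 11^128 ≡ 6646, 11^256 ≡ 4902, 11^512 ≡ 7819, 11^1024 ≡ 6613, 11^2048 ≡ 2088, 11^4096 ≡ 1267.
5573 = 4096 + 1024 + 256 + 128 + 64 + 4 + 1, so 11^5573 ≡ 1267·6613·4902·6646·584·3494·11 ≡ 4816 (mod 11147).

4816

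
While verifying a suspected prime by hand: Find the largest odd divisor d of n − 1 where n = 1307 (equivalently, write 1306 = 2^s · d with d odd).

653

Halving: 1306 → 653; 653 is odd.
So 1306 = 2^1 · 653.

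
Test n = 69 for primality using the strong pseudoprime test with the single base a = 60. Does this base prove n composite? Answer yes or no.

yes

n − 1 = 68 = 2^2 · 17, so s = 2 and d = 17.
Repeated squaring mod 69: 60^1 ≡ 60, 60^2 ≡ 12, 60^4 ≡ 6, 60^8 ≡ 36, 60^16 ≡ 54.
17 = 16 + 1, so 60^17 ≡ 54·60 ≡ 66 (mod 69).
x_0 = 60^17 mod 69 = 66.
x_0 is neither 1 nor 68, so continue squaring.
x_1 = 66^2 mod 69 = 9.
Reached i = s−1 = 1 without hitting −1: 60 is a Miller–Rabin witness and 69 is composite.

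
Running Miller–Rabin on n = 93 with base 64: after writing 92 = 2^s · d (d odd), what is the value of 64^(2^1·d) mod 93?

64

n − 1 = 92 = 2^2 · 23, so s = 2 and d = 23.
Repeated squaring mod 93: 64^1 ≡ 64, 64^2 ≡ 4, 64^4 ≡ 16, 64^8 ≡ 70, 64^16 ≡ 64.
23 = 16 + 4 + 2 + 1, so 64^23 ≡ 64·16·4·64 ≡ 70 (mod 93).
x_0 = 70.
x_1 = 70^2 mod 93 = 64.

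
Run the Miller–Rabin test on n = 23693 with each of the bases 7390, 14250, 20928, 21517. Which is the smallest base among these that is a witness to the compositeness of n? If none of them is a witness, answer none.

n − 1 = 23692 = 2^2 · 5923, so s = 2 and d = 5923.
Base 7390: x_0 = 7390^5923 mod 23693 = 7390. x_0 is neither 1 nor 23692, so continue squaring. x_1 = 7390^2 mod 23693 = 23428. Reached i = s−1 = 1 without hitting −1: 7390 is a Miller–Rabin witness and 23693 is composite.
Base 14250: x_0 = 14250^5923 mod 23693 = 1178. x_0 is neither 1 nor 23692, so continue squaring. x_1 = 1178^2 mod 23693 = 13490. Reached i = s−1 = 1 without hitting −1: 14250 is a Miller–Rabin witness and 23693 is composite.
Base 20928: x_0 = 20928^5923 mod 23693 = 503. x_0 is neither 1 nor 23692, so continue squaring. x_1 = 503^2 mod 23693 = 16079. Reached i = s−1 = 1 without hitting −1: 20928 is a Miller–Rabin witness and 23693 is composite.
Base 21517: x_0 = 21517^5923 mod 23693 = 21517. x_0 is neither 1 nor 23692, so continue squaring. x_1 = 21517^2 mod 23693 = 20069. Reached i = s−1 = 1 without hitting −1: 21517 is a Miller–Rabin witness and 23693 is composite.
The smallest witness among the given bases is 7390.

7390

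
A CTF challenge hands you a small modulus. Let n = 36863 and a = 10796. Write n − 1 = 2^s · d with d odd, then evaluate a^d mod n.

n − 1 = 36862 = 2^1 · 18431, so s = 1 and d = 18431.
10796^18431 mod 36863 = 8122.

8122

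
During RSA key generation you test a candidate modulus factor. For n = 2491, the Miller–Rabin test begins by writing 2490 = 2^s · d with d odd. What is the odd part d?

1245

Halving: 2490 → 1245; 1245 is odd.
So 2490 = 2^1 · 1245.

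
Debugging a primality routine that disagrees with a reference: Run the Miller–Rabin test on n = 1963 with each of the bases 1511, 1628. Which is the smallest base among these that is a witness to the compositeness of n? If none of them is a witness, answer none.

none

n − 1 = 1962 = 2^1 · 981, so s = 1 and d = 981.
Base 1511: x_0 = 1511^981 mod 1963 = 1. x_0 = 1, so 1511 is not a witness.
Base 1628: x_0 = 1628^981 mod 1963 = 1. x_0 = 1, so 1628 is not a witness.
No listed base is a witness for 1963.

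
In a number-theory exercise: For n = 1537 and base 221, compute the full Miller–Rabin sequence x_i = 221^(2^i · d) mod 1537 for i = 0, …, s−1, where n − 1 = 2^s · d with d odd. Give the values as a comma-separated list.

1047, 328, 1531, 36, 1296, 1212, 1109, 281, 574

n − 1 = 1536 = 2^9 · 3, so s = 9 and d = 3.
x_0 = 221^3 mod 1537 = 1047.
x_1 = 1047^2 mod 1537 = 328.
x_2 = 328^2 mod 1537 = 1531.
x_3 = 1531^2 mod 1537 = 36.
x_4 = 36^2 mod 1537 = 1296.
x_5 = 1296^2 mod 1537 = 1212.
x_6 = 1212^2 mod 1537 = 1109.
x_7 = 1109^2 mod 1537 = 281.
x_8 = 281^2 mod 1537 = 574.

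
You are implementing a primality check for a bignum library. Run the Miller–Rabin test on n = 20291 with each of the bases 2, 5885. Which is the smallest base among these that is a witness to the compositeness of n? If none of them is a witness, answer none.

n − 1 = 20290 = 2^1 · 10145, so s = 1 and d = 10145.
Base 2: x_0 = 2^10145 mod 20291 = 11285. x_0 ∉ {1, 20290} and s = 1, so 2 is a Miller–Rabin witness and 20291 is composite.
Base 5885: x_0 = 5885^10145 mod 20291 = 34. x_0 ∉ {1, 20290} and s = 1, so 5885 is a Miller–Rabin witness and 20291 is composite.
The smallest witness among the given bases is 2.

2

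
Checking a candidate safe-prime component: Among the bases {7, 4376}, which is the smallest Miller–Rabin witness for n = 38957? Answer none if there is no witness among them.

n − 1 = 38956 = 2^2 · 9739, so s = 2 and d = 9739.
Base 7: x_0 = 7^9739 mod 38957 = 31739. x_0 is neither 1 nor 38956, so continue squaring. x_1 = 31739^2 mod 38957 = 14015. Reached i = s−1 = 1 without hitting −1: 7 is a Miller–Rabin witness and 38957 is composite.
Base 4376: x_0 = 4376^9739 mod 38957 = 27066. x_0 is neither 1 nor 38956, so continue squaring. x_1 = 27066^2 mod 38957 = 20928. Reached i = s−1 = 1 without hitting −1: 4376 is a Miller–Rabin witness and 38957 is composite.
The smallest witness among the given bases is 7.

7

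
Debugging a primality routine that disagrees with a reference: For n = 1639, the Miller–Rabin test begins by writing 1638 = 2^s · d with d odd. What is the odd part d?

819

Halving: 1638 → 819; 819 is odd.
So 1638 = 2^1 · 819.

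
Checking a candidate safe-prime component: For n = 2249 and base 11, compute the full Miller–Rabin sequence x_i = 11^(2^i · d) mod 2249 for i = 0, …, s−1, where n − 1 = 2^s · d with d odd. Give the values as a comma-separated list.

n − 1 = 2248 = 2^3 · 281, so s = 3 and d = 281.
x_0 = 11^281 mod 2249 = 631.
x_1 = 631^2 mod 2249 = 88.
x_2 = 88^2 mod 2249 = 997.

631, 88, 997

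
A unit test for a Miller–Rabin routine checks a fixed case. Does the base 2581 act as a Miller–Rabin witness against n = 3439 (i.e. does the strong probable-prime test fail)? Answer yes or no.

n − 1 = 3438 = 2^1 · 1719, so s = 1 and d = 1719.
Repeated squaring mod 3439: 2581^1 ≡ 2581, 2581^2 ≡ 218, 2581^4 ≡ 2817, 2581^8 ≡ 1716, 2581^16 ≡ 872, 2581^32 ≡ 365, 2581^64 ≡ 2543, 2581^128 ≡ 1529, 2581^256 ≡ 2760, 2581^512 ≡ 215, 2581^1024 ≡ 1518.
1719 = 1024 + 512 + 128 + 32 + 16 + 4 + 2 + 1, so 2581^1719 ≡ 1518·215·1529·365·872·2817·218·2581 ≡ 1160 (mod 3439).
x_0 = 2581^1719 mod 3439 = 1160.
x_0 ∉ {1, 3438} and s = 1, so 2581 is a Miller–Rabin witness and 3439 is composite.

yes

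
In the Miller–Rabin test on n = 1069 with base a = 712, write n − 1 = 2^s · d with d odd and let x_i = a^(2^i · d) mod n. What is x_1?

n − 1 = 1068 = 2^2 · 267, so s = 2 and d = 267.
x_0 = 712^267 mod 1069 = 820.
x_1 = 820^2 mod 1069 = 1068.

1068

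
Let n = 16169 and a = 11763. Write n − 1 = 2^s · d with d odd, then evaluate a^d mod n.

4345

n − 1 = 16168 = 2^3 · 2021, so s = 3 and d = 2021.
11763^2021 mod 16169 = 4345.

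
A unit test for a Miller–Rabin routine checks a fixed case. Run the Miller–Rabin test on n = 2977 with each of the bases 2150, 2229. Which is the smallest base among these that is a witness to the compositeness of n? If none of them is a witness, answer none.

n − 1 = 2976 = 2^5 · 93, so s = 5 and d = 93.
Base 2150: x_0 = 2150^93 mod 2977 = 122. x_0 is neither 1 nor 2976, so continue squaring. x_1 = 122^2 mod 2977 = 2976. x_1 ≡ −1, so 2150 is not a witness.
Base 2229: x_0 = 2229^93 mod 2977 = 1149. x_0 is neither 1 nor 2976, so continue squaring. x_1 = 1149^2 mod 2977 = 1390. x_2 = 1390^2 mod 2977 = 27. x_3 = 27^2 mod 2977 = 729. x_4 = 729^2 mod 2977 = 1535. Reached i = s−1 = 4 without hitting −1: 2229 is a Miller–Rabin witness and 2977 is composite.
The smallest witness among the given bases is 2229.

2229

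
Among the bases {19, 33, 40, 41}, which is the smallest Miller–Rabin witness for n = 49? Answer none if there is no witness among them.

n − 1 = 48 = 2^4 · 3, so s = 4 and d = 3.
Base 19: x_0 = 19^3 mod 49 = 48. x_0 = 48 ≡ −1, so 19 is not a witness.
Base 33: x_0 = 33^3 mod 49 = 20. x_0 is neither 1 nor 48, so continue squaring. x_1 = 20^2 mod 49 = 8. x_2 = 8^2 mod 49 = 15. x_3 = 15^2 mod 49 = 29. Reached i = s−1 = 3 without hitting −1: 33 is a Miller–Rabin witness and 49 is composite.
Base 40: x_0 = 40^3 mod 49 = 6. x_0 is neither 1 nor 48, so continue squaring. x_1 = 6^2 mod 49 = 36. x_2 = 36^2 mod 49 = 22. x_3 = 22^2 mod 49 = 43. Reached i = s−1 = 3 without hitting −1: 40 is a Miller–Rabin witness and 49 is composite.
Base 41: x_0 = 41^3 mod 49 = 27. x_0 is neither 1 nor 48, so continue squaring. x_1 = 27^2 mod 49 = 43. x_2 = 43^2 mod 49 = 36. x_3 = 36^2 mod 49 = 22. Reached i = s−1 = 3 without hitting −1: 41 is a Miller–Rabin witness and 49 is composite.
The smallest witness among the given bases is 33.

33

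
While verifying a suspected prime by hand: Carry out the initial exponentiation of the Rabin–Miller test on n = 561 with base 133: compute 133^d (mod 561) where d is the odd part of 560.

364

n − 1 = 560 = 2^4 · 35, so s = 4 and d = 35.
133^35 mod 561 = 364.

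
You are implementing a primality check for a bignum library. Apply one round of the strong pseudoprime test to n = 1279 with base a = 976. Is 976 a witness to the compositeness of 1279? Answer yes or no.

n − 1 = 1278 = 2^1 · 639, so s = 1 and d = 639.
Repeated squaring mod 1279: 976^1 ≡ 976, 976^2 ≡ 1000, 976^4 ≡ 1101, 976^8 ≡ 988, 976^16 ≡ 267, 976^32 ≡ 944, 976^64 ≡ 952, 976^128 ≡ 772, 976^256 ≡ 1249, 976^512 ≡ 900.
639 = 512 + 64 + 32 + 16 + 8 + 4 + 2 + 1, so 976^639 ≡ 900·952·944·267·988·1101·1000·976 ≡ 1278 (mod 1279).
x_0 = 976^639 mod 1279 = 1278.
x_0 = 1278 ≡ −1, so 976 is not a witness.

no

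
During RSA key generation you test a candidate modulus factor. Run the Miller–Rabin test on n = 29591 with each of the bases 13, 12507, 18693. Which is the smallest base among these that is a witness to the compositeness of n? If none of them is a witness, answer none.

n − 1 = 29590 = 2^1 · 14795, so s = 1 and d = 14795.
Base 13: x_0 = 13^14795 mod 29591 = 11060. x_0 ∉ {1, 29590} and s = 1, so 13 is a Miller–Rabin witness and 29591 is composite.
Base 12507: x_0 = 12507^14795 mod 29591 = 11125. x_0 ∉ {1, 29590} and s = 1, so 12507 is a Miller–Rabin witness and 29591 is composite.
Base 18693: x_0 = 18693^14795 mod 29591 = 852. x_0 ∉ {1, 29590} and s = 1, so 18693 is a Miller–Rabin witness and 29591 is composite.
The smallest witness among the given bases is 13.

13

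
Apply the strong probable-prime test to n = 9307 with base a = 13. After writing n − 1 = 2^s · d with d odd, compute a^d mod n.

7432

n − 1 = 9306 = 2^1 · 4653, so s = 1 and d = 4653.
By repeated squaring, 13^4653 ≡ 7432 (mod 9307).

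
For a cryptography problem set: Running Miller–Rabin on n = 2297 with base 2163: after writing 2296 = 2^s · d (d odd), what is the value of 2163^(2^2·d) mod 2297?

n − 1 = 2296 = 2^3 · 287, so s = 3 and d = 287.
x_0 = 2163^287 mod 2297 = 2296.
x_1 = 2296^2 mod 2297 = 1.
x_2 = 1^2 mod 2297 = 1.

1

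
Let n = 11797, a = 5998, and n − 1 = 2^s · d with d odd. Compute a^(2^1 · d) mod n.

n − 1 = 11796 = 2^2 · 2949, so s = 2 and d = 2949.
By repeated squaring, 5998^2949 ≡ 1994 (mod 11797).
x_0 = 1994.
x_1 = 1994^2 mod 11797 = 447.

447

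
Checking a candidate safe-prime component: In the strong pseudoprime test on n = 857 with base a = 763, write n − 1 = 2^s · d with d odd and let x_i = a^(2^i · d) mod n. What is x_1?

207

n − 1 = 856 = 2^3 · 107, so s = 3 and d = 107.
By repeated squaring, 763^107 ≡ 188 (mod 857).
x_0 = 188.
x_1 = 188^2 mod 857 = 207.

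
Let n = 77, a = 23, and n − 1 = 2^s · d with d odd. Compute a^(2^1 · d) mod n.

67

n − 1 = 76 = 2^2 · 19, so s = 2 and d = 19.
Repeated squaring mod 77: 23^1 ≡ 23, 23^2 ≡ 67, 23^4 ≡ 23, 23^8 ≡ 67, 23^16 ≡ 23.
19 = 16 + 2 + 1, so 23^19 ≡ 23·67·23 ≡ 23 (mod 77).
x_0 = 23.
x_1 = 23^2 mod 77 = 67.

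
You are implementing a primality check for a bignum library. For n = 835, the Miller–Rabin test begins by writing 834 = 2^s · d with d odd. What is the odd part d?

417

Halving: 834 → 417; 417 is odd.
So 834 = 2^1 · 417.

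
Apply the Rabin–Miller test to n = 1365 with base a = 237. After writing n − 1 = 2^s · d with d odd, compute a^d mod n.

867

n − 1 = 1364 = 2^2 · 341, so s = 2 and d = 341.
By repeated squaring, 237^341 ≡ 867 (mod 1365).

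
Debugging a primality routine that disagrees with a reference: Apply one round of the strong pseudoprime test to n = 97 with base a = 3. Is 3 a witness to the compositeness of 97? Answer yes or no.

no

n − 1 = 96 = 2^5 · 3, so s = 5 and d = 3.
x_0 = 3^3 mod 97 = 27.
x_0 is neither 1 nor 96, so continue squaring.
x_1 = 27^2 mod 97 = 50.
x_2 = 50^2 mod 97 = 75.
x_3 = 75^2 mod 97 = 96.
x_3 ≡ −1, so 3 is not a witness.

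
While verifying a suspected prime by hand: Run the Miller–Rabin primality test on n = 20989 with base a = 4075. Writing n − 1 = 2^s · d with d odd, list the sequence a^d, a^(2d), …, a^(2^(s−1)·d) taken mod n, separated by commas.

6927, 2475

n − 1 = 20988 = 2^2 · 5247, so s = 2 and d = 5247.
x_0 = 4075^5247 mod 20989 = 6927.
x_1 = 6927^2 mod 20989 = 2475.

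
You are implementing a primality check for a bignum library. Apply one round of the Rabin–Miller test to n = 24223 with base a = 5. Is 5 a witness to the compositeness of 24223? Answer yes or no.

no

n − 1 = 24222 = 2^1 · 12111, so s = 1 and d = 12111.
x_0 = 5^12111 mod 24223 = 24222.
x_0 = 24222 ≡ −1, so 5 is not a witness.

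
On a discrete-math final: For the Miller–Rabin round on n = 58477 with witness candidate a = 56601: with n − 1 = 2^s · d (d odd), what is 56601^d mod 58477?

n − 1 = 58476 = 2^2 · 14619, so s = 2 and d = 14619.
56601^14619 mod 58477 = 58476.

58476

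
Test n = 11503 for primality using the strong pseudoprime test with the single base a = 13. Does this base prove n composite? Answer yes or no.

no

n − 1 = 11502 = 2^1 · 5751, so s = 1 and d = 5751.
Repeated squaring mod 11503: 13^1 ≡ 13, 13^2 ≡ 169, 13^4 ≡ 5555, 13^8 ≡ 6979, 13^16 ≡ 2739, 13^32 ≡ 2165, 13^64 ≡ 5504, 13^128 ≡ 6617, 13^256 ≡ 4271, 13^512 ≡ 9186, 13^1024 ≡ 8091, 13^2048 ≡ 708, 13^4096 ≡ 6635.
5751 = 4096 + 1024 + 512 + 64 + 32 + 16 + 4 + 2 + 1, so 13^5751 ≡ 6635·8091·9186·5504·2165·2739·5555·169·13 ≡ 11502 (mod 11503).
x_0 = 13^5751 mod 11503 = 11502.
x_0 = 11502 ≡ −1, so 13 is not a witness.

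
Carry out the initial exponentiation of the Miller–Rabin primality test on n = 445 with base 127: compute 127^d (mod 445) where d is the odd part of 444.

43

n − 1 = 444 = 2^2 · 111, so s = 2 and d = 111.
127^111 mod 445 = 43.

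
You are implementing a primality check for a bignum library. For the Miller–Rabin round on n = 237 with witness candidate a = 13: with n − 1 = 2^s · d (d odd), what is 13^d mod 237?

n − 1 = 236 = 2^2 · 59, so s = 2 and d = 59.
By repeated squaring, 13^59 ≡ 31 (mod 237).

31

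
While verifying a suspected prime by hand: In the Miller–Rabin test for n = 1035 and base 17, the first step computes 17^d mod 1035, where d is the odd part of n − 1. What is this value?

827

n − 1 = 1034 = 2^1 · 517, so s = 1 and d = 517.
By repeated squaring, 17^517 ≡ 827 (mod 1035).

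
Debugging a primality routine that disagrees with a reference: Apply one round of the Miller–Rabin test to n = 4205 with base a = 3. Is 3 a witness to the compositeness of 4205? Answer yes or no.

yes

n − 1 = 4204 = 2^2 · 1051, so s = 2 and d = 1051.
x_0 = 3^1051 mod 4205 = 3622.
x_0 is neither 1 nor 4204, so continue squaring.
x_1 = 3622^2 mod 4205 = 3489.
Reached i = s−1 = 1 without hitting −1: 3 is a Miller–Rabin witness and 4205 is composite.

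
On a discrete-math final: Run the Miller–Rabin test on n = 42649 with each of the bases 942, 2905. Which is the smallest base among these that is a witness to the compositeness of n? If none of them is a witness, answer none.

n − 1 = 42648 = 2^3 · 5331, so s = 3 and d = 5331.
Base 942: x_0 = 942^5331 mod 42649 = 29093. x_0 is neither 1 nor 42648, so continue squaring. x_1 = 29093^2 mod 42649 = 33244. x_2 = 33244^2 mod 42649 = 42648. x_2 ≡ −1, so 942 is not a witness.
Base 2905: x_0 = 2905^5331 mod 42649 = 29093. x_0 is neither 1 nor 42648, so continue squaring. x_1 = 29093^2 mod 42649 = 33244. x_2 = 33244^2 mod 42649 = 42648. x_2 ≡ −1, so 2905 is not a witness.
No listed base is a witness for 42649.

none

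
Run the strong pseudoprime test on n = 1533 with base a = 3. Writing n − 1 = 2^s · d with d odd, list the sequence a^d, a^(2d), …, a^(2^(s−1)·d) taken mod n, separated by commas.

852, 795

n − 1 = 1532 = 2^2 · 383, so s = 2 and d = 383.
x_0 = 3^383 mod 1533 = 852.
x_1 = 852^2 mod 1533 = 795.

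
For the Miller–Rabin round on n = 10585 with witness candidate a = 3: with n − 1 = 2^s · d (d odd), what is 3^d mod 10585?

8422

n − 1 = 10584 = 2^3 · 1323, so s = 3 and d = 1323.
3^1323 mod 10585 = 8422.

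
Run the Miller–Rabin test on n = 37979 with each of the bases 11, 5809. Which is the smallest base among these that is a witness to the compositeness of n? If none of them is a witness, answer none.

11

n − 1 = 37978 = 2^1 · 18989, so s = 1 and d = 18989.
Base 11: x_0 = 11^18989 mod 37979 = 24843. x_0 ∉ {1, 37978} and s = 1, so 11 is a Miller–Rabin witness and 37979 is composite.
Base 5809: x_0 = 5809^18989 mod 37979 = 32821. x_0 ∉ {1, 37978} and s = 1, so 5809 is a Miller–Rabin witness and 37979 is composite.
The smallest witness among the given bases is 11.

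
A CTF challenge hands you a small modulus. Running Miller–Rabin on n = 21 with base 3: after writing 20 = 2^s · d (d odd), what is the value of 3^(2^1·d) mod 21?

18

n − 1 = 20 = 2^2 · 5, so s = 2 and d = 5.
x_0 = 3^5 mod 21 = 12.
x_1 = 12^2 mod 21 = 18.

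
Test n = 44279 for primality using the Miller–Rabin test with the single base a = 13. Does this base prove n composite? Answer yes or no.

no

n − 1 = 44278 = 2^1 · 22139, so s = 1 and d = 22139.
Repeated squaring mod 44279: 13^1 ≡ 13, 13^2 ≡ 169, 13^4 ≡ 28561, 13^8 ≡ 22983, 13^16 ≡ 14098, 13^32 ≡ 29452, 13^64 ≡ 38973, 13^128 ≡ 36471, 13^256 ≡ 36960, 13^512 ≡ 34450, 13^1024 ≡ 36742, 13^2048 ≡ 40691, 13^4096 ≡ 32834, 13^8192 ≡ 10743, 13^16384 ≡ 20975.
22139 = 16384 + 4096 + 1024 + 512 + 64 + 32 + 16 + 8 + 2 + 1, so 13^22139 ≡ 20975·32834·36742·34450·38973·29452·14098·22983·169·13 ≡ 1 (mod 44279).
x_0 = 13^22139 mod 44279 = 1.
x_0 = 1, so 13 is not a witness.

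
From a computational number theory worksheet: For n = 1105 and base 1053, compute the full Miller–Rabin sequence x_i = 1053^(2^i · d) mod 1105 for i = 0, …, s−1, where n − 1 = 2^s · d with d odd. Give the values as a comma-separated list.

n − 1 = 1104 = 2^4 · 69, so s = 4 and d = 69.
x_0 = 1053^69 mod 1105 = 1053.
x_1 = 1053^2 mod 1105 = 494.
x_2 = 494^2 mod 1105 = 936.
x_3 = 936^2 mod 1105 = 936.

1053, 494, 936, 936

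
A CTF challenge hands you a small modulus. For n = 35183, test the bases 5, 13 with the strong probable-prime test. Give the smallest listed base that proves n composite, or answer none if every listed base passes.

n − 1 = 35182 = 2^1 · 17591, so s = 1 and d = 17591.
Base 5: x_0 = 5^17591 mod 35183 = 9140. x_0 ∉ {1, 35182} and s = 1, so 5 is a Miller–Rabin witness and 35183 is composite.
Base 13: x_0 = 13^17591 mod 35183 = 19078. x_0 ∉ {1, 35182} and s = 1, so 13 is a Miller–Rabin witness and 35183 is composite.
The smallest witness among the given bases is 5.

5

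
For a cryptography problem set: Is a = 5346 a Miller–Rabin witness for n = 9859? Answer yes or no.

no

n − 1 = 9858 = 2^1 · 4929, so s = 1 and d = 4929.
x_0 = 5346^4929 mod 9859 = 9858.
x_0 = 9858 ≡ −1, so 5346 is not a witness.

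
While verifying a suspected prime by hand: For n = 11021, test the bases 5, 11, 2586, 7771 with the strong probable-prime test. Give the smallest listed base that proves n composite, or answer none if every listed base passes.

n − 1 = 11020 = 2^2 · 2755, so s = 2 and d = 2755.
Base 5: x_0 = 5^2755 mod 11021 = 4537. x_0 is neither 1 nor 11020, so continue squaring. x_1 = 4537^2 mod 11021 = 8162. Reached i = s−1 = 1 without hitting −1: 5 is a Miller–Rabin witness and 11021 is composite.
Base 11: x_0 = 11^2755 mod 11021 = 10311. x_0 is neither 1 nor 11020, so continue squaring. x_1 = 10311^2 mod 11021 = 8155. Reached i = s−1 = 1 without hitting −1: 11 is a Miller–Rabin witness and 11021 is composite.
Base 2586: x_0 = 2586^2755 mod 11021 = 2895. x_0 is neither 1 nor 11020, so continue squaring. x_1 = 2895^2 mod 11021 = 5065. Reached i = s−1 = 1 without hitting −1: 2586 is a Miller–Rabin witness and 11021 is composite.
Base 7771: x_0 = 7771^2755 mod 11021 = 6535. x_0 is neither 1 nor 11020, so continue squaring. x_1 = 6535^2 mod 11021 = 10871. Reached i = s−1 = 1 without hitting −1: 7771 is a Miller–Rabin witness and 11021 is composite.
The smallest witness among the given bases is 5.

5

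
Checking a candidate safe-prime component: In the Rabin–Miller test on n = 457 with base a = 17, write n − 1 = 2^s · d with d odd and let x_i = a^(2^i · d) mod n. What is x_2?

1

n − 1 = 456 = 2^3 · 57, so s = 3 and d = 57.
x_0 = 17^57 mod 457 = 456.
x_1 = 456^2 mod 457 = 1.
x_2 = 1^2 mod 457 = 1.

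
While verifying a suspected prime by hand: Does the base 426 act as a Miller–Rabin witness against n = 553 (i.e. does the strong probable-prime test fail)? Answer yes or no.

yes

n − 1 = 552 = 2^3 · 69, so s = 3 and d = 69.
Repeated squaring mod 553: 426^1 ≡ 426, 426^2 ≡ 92, 426^4 ≡ 169, 426^8 ≡ 358, 426^16 ≡ 421, 426^32 ≡ 281, 426^64 ≡ 435.
69 = 64 + 4 + 1, so 426^69 ≡ 435·169·426 ≡ 447 (mod 553).
x_0 = 426^69 mod 553 = 447.
x_0 is neither 1 nor 552, so continue squaring.
x_1 = 447^2 mod 553 = 176.
x_2 = 176^2 mod 553 = 8.
Reached i = s−1 = 2 without hitting −1: 426 is a Miller–Rabin witness and 553 is composite.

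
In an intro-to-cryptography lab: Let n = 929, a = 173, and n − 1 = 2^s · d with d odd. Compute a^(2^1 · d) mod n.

1

n − 1 = 928 = 2^5 · 29, so s = 5 and d = 29.
x_0 = 173^29 mod 929 = 1.
x_1 = 1^2 mod 929 = 1.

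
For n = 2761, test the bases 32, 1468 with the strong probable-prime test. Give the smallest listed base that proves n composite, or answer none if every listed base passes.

n − 1 = 2760 = 2^3 · 345, so s = 3 and d = 345.
Base 32: x_0 = 32^345 mod 2761 = 2760. x_0 = 2760 ≡ −1, so 32 is not a witness.
Base 1468: x_0 = 1468^345 mod 2761 = 298. x_0 is neither 1 nor 2760, so continue squaring. x_1 = 298^2 mod 2761 = 452. x_2 = 452^2 mod 2761 = 2751. Reached i = s−1 = 2 without hitting −1: 1468 is a Miller–Rabin witness and 2761 is composite.
The smallest witness among the given bases is 1468.

1468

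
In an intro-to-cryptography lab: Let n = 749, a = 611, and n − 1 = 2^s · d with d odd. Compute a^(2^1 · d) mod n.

n − 1 = 748 = 2^2 · 187, so s = 2 and d = 187.
x_0 = 611^187 mod 749 = 548.
x_1 = 548^2 mod 749 = 704.

704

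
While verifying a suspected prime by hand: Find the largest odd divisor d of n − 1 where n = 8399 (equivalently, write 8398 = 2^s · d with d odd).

Halving: 8398 → 4199; 4199 is odd.
So 8398 = 2^1 · 4199.

4199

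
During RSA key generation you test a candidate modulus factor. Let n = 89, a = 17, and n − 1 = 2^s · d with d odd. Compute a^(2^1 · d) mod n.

n − 1 = 88 = 2^3 · 11, so s = 3 and d = 11.
x_0 = 17^11 mod 89 = 55.
x_1 = 55^2 mod 89 = 88.

88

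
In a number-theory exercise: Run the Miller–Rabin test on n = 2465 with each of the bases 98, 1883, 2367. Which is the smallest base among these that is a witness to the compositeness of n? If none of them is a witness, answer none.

n − 1 = 2464 = 2^5 · 77, so s = 5 and d = 77.
Base 98: x_0 = 98^77 mod 2465 = 2308. x_0 is neither 1 nor 2464, so continue squaring. x_1 = 2308^2 mod 2465 = 2464. x_1 ≡ −1, so 98 is not a witness.
Base 1883: x_0 = 1883^77 mod 2465 = 1288. x_0 is neither 1 nor 2464, so continue squaring. x_1 = 1288^2 mod 2465 = 2464. x_1 ≡ −1, so 1883 is not a witness.
Base 2367: x_0 = 2367^77 mod 2465 = 157. x_0 is neither 1 nor 2464, so continue squaring. x_1 = 157^2 mod 2465 = 2464. x_1 ≡ −1, so 2367 is not a witness.
No listed base is a witness for 2465.

none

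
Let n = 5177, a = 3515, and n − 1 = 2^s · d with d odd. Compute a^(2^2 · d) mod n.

n − 1 = 5176 = 2^3 · 647, so s = 3 and d = 647.
x_0 = 3515^647 mod 5177 = 3514.
x_1 = 3514^2 mod 5177 = 1051.
x_2 = 1051^2 mod 5177 = 1900.

1900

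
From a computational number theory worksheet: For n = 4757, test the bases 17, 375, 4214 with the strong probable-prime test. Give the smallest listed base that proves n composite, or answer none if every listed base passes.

n − 1 = 4756 = 2^2 · 1189, so s = 2 and d = 1189.
Base 17: x_0 = 17^1189 mod 4757 = 3099. x_0 is neither 1 nor 4756, so continue squaring. x_1 = 3099^2 mod 4757 = 4175. Reached i = s−1 = 1 without hitting −1: 17 is a Miller–Rabin witness and 4757 is composite.
Base 375: x_0 = 375^1189 mod 4757 = 174. x_0 is neither 1 nor 4756, so continue squaring. x_1 = 174^2 mod 4757 = 1734. Reached i = s−1 = 1 without hitting −1: 375 is a Miller–Rabin witness and 4757 is composite.
Base 4214: x_0 = 4214^1189 mod 4757 = 2539. x_0 is neither 1 nor 4756, so continue squaring. x_1 = 2539^2 mod 4757 = 786. Reached i = s−1 = 1 without hitting −1: 4214 is a Miller–Rabin witness and 4757 is composite.
The smallest witness among the given bases is 17.

17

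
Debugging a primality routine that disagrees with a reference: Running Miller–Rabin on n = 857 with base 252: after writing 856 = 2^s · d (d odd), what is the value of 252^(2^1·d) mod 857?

650

n − 1 = 856 = 2^3 · 107, so s = 3 and d = 107.
By repeated squaring, 252^107 ≡ 351 (mod 857).
x_0 = 351.
x_1 = 351^2 mod 857 = 650.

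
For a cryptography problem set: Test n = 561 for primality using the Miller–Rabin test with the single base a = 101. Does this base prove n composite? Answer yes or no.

n − 1 = 560 = 2^4 · 35, so s = 4 and d = 35.
x_0 = 101^35 mod 561 = 560.
x_0 = 560 ≡ −1, so 101 is not a witness.

no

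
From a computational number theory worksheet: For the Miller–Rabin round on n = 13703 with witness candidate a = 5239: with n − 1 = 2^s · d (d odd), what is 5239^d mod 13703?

12935

n − 1 = 13702 = 2^1 · 6851, so s = 1 and d = 6851.
By repeated squaring, 5239^6851 ≡ 12935 (mod 13703).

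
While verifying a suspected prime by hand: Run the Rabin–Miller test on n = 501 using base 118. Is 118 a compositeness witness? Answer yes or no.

yes

n − 1 = 500 = 2^2 · 125, so s = 2 and d = 125.
x_0 = 118^125 mod 501 = 160.
x_0 is neither 1 nor 500, so continue squaring.
x_1 = 160^2 mod 501 = 49.
Reached i = s−1 = 1 without hitting −1: 118 is a Miller–Rabin witness and 501 is composite.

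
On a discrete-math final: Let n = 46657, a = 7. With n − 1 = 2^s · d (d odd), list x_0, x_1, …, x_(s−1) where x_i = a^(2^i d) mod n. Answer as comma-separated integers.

n − 1 = 46656 = 2^6 · 729, so s = 6 and d = 729.
x_0 = 7^729 mod 46657 = 31858.
x_1 = 31858^2 mod 46657 = 2443.
x_2 = 2443^2 mod 46657 = 42810.
x_3 = 42810^2 mod 46657 = 9140.
x_4 = 9140^2 mod 46657 = 23570.
x_5 = 23570^2 mod 46657 = 1.

31858, 2443, 42810, 9140, 23570, 1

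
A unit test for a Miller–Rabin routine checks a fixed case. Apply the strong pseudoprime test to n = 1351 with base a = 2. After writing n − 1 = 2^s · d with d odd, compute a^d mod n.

8

n − 1 = 1350 = 2^1 · 675, so s = 1 and d = 675.
By repeated squaring, 2^675 ≡ 8 (mod 1351).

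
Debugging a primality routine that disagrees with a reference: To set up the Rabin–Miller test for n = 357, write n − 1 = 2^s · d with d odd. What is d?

Halving: 356 → 178 → 89; 89 is odd.
So 356 = 2^2 · 89.

89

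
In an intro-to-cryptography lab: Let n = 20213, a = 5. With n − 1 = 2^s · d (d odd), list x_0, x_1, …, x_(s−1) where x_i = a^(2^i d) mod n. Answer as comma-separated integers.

n − 1 = 20212 = 2^2 · 5053, so s = 2 and d = 5053.
x_0 = 5^5053 mod 20213 = 19842.
x_1 = 19842^2 mod 20213 = 16363.

19842, 16363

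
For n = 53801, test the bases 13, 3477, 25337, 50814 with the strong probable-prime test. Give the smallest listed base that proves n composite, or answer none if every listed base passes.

n − 1 = 53800 = 2^3 · 6725, so s = 3 and d = 6725.
Base 13: x_0 = 13^6725 mod 53801 = 50016. x_0 is neither 1 nor 53800, so continue squaring. x_1 = 50016^2 mod 53801 = 15159. x_2 = 15159^2 mod 53801 = 11210. Reached i = s−1 = 2 without hitting −1: 13 is a Miller–Rabin witness and 53801 is composite.
Base 3477: x_0 = 3477^6725 mod 53801 = 38809. x_0 is neither 1 nor 53800, so continue squaring. x_1 = 38809^2 mod 53801 = 33287. x_2 = 33287^2 mod 53801 = 46575. Reached i = s−1 = 2 without hitting −1: 3477 is a Miller–Rabin witness and 53801 is composite.
Base 25337: x_0 = 25337^6725 mod 53801 = 26522. x_0 is neither 1 nor 53800, so continue squaring. x_1 = 26522^2 mod 53801 = 22210. x_2 = 22210^2 mod 53801 = 36532. Reached i = s−1 = 2 without hitting −1: 25337 is a Miller–Rabin witness and 53801 is composite.
Base 50814: x_0 = 50814^6725 mod 53801 = 12871. x_0 is neither 1 nor 53800, so continue squaring. x_1 = 12871^2 mod 53801 = 9362. x_2 = 9362^2 mod 53801 = 5215. Reached i = s−1 = 2 without hitting −1: 50814 is a Miller–Rabin witness and 53801 is composite.
The smallest witness among the given bases is 13.

13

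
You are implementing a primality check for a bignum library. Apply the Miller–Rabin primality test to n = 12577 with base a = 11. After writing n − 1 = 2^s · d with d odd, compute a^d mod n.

n − 1 = 12576 = 2^5 · 393, so s = 5 and d = 393.
11^393 mod 12577 = 6547.

6547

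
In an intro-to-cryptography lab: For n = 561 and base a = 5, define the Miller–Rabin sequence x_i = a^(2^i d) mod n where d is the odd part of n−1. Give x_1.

529

n − 1 = 560 = 2^4 · 35, so s = 4 and d = 35.
x_0 = 5^35 mod 561 = 23.
x_1 = 23^2 mod 561 = 529.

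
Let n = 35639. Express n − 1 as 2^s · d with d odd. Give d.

Halving: 35638 → 17819; 17819 is odd.
So 35638 = 2^1 · 17819.

17819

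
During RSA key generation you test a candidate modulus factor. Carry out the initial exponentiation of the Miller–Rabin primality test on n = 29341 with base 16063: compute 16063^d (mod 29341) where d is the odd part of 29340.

n − 1 = 29340 = 2^2 · 7335, so s = 2 and d = 7335.
By repeated squaring, 16063^7335 ≡ 6284 (mod 29341).

6284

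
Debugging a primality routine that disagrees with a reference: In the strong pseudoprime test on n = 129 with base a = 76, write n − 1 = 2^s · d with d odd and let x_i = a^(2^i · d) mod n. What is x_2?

67

n − 1 = 128 = 2^7 · 1, so s = 7 and d = 1.
x_0 = 76^1 mod 129 = 76.
x_1 = 76^2 mod 129 = 100.
x_2 = 100^2 mod 129 = 67.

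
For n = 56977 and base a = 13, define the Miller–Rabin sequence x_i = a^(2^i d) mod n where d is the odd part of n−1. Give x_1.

28448

n − 1 = 56976 = 2^4 · 3561, so s = 4 and d = 3561.
By repeated squaring, 13^3561 ≡ 45900 (mod 56977).
x_0 = 45900.
x_1 = 45900^2 mod 56977 = 28448.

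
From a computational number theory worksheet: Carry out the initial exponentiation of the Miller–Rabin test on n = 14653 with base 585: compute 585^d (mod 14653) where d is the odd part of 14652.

n − 1 = 14652 = 2^2 · 3663, so s = 2 and d = 3663.
585^3663 mod 14653 = 14652.

14652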